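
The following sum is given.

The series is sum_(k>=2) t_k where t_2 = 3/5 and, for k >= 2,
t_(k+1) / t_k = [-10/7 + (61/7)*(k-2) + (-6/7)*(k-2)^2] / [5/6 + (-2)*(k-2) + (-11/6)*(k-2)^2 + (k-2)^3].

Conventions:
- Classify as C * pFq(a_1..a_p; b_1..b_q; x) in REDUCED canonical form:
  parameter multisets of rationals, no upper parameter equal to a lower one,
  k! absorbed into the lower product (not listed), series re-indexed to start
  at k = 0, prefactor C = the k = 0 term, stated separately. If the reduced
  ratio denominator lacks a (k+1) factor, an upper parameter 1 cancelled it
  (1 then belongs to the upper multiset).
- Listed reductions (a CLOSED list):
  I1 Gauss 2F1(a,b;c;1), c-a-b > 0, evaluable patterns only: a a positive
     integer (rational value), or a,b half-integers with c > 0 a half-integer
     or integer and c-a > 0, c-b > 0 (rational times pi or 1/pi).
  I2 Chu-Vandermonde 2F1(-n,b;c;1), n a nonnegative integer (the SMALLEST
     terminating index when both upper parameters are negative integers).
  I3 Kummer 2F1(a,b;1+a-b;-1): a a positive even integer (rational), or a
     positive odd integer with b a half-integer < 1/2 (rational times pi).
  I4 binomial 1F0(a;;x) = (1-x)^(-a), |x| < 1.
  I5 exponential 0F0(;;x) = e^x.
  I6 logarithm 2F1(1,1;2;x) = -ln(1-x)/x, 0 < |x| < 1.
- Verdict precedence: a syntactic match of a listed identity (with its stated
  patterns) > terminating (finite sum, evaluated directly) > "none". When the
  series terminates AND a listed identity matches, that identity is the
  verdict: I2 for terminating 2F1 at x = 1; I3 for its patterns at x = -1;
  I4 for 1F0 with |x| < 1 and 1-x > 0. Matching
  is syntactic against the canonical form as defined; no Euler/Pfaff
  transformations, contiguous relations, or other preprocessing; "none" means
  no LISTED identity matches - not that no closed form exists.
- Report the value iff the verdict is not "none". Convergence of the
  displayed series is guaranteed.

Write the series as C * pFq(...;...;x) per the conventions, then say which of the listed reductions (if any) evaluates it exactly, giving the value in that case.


This is 3/5 * 2F2(-10, -1/6; -5/2, -1/3; -6/7) in reduced canonical form. Verdict: terminating at k = 10: the factor (-10)_k kills every later term; summing the 11 survivors is exact. Hence: -54087081075942087/459481301904625.

Key step: x = (-6/7) and factor the ratio over Q (C = 3/5): negated roots = parameters.
Term ratio: r(k) = (-6/7) * (k-10) (k-1/6) / [(k-5/2) (k-1/3) (k+1)] - rational in k, leading ratio (-6/7); with t_0 = 3/5, classification follows.


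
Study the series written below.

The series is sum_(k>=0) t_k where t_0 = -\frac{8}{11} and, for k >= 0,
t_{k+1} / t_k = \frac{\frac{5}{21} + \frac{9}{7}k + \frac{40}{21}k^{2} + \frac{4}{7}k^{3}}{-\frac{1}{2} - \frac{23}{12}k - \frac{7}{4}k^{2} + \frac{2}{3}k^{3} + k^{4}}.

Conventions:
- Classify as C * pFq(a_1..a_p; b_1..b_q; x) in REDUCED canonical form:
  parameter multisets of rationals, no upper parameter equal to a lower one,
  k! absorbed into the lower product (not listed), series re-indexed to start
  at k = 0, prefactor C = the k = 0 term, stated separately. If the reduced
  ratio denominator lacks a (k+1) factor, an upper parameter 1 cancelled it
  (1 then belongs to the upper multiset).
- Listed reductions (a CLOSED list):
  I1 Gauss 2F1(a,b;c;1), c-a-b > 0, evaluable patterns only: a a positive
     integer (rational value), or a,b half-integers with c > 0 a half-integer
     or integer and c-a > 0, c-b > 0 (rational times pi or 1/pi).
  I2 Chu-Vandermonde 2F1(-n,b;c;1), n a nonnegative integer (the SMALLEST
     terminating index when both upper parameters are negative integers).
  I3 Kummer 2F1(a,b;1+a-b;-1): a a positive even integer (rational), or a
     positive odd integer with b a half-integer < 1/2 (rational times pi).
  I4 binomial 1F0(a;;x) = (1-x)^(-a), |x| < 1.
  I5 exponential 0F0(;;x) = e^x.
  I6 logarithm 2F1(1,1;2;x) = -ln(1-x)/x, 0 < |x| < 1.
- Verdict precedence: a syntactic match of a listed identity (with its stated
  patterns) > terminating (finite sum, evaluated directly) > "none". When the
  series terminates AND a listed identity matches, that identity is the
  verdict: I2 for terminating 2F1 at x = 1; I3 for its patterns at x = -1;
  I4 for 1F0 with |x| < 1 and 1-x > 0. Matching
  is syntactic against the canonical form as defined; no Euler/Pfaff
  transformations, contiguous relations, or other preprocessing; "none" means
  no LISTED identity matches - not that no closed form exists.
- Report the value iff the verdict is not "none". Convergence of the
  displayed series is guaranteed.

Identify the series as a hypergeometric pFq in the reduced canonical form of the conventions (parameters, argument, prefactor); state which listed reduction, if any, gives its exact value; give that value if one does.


Key step: from the first term -\frac{8}{11}: roots of the ratio polynomials (C = -8/11, x = 4/7) are the negated parameters.
Adjacent-term ratio: r(k) = \frac{4}{7} * (k+\frac{1}{3}) (k+\frac{5}{2}) / [(k-\frac{3}{2}) (k+\frac{2}{3}) (k+1)] - poly over poly, x = \frac{4}{7} from leading terms; C = -\frac{8}{11} at k = 0.

Classification (C = -\frac{8}{11}): 2F2 with upper {\frac{1}{3}, \frac{5}{2}}, lower {-\frac{3}{2}, \frac{2}{3}}, argument x = \frac{4}{7}. Verdict: none. A 2F2 with upper {\frac{1}{3}, \frac{5}{2}} fits none of I1-I6 at x = \frac{4}{7}; the sum runs forever.


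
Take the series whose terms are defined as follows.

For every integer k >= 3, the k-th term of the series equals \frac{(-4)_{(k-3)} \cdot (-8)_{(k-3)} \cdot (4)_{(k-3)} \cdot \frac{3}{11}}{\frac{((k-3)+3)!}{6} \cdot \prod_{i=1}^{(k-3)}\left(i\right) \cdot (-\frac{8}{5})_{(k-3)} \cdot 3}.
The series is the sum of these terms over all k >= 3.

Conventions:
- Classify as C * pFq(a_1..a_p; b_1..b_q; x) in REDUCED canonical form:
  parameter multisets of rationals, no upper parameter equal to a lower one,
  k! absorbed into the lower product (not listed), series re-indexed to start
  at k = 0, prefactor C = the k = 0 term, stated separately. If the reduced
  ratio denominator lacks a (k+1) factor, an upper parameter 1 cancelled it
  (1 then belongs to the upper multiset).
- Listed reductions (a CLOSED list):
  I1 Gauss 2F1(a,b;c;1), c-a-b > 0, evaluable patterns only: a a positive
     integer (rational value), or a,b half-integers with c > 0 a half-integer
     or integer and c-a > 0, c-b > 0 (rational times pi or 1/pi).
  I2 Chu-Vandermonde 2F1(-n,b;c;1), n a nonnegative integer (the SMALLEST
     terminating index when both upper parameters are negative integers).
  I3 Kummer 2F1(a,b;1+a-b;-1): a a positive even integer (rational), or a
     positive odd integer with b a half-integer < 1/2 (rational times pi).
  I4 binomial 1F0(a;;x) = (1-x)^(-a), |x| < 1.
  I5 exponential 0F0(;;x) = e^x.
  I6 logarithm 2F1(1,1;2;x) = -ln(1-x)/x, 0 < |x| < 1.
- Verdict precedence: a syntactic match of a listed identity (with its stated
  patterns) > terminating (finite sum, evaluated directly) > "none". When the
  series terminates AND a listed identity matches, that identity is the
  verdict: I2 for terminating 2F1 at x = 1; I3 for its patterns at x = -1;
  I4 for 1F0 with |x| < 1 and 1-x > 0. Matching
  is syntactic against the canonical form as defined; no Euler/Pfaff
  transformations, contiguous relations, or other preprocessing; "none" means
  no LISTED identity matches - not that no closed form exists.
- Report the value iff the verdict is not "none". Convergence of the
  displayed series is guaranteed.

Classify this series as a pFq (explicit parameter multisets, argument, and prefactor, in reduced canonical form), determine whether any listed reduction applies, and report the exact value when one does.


The series (x = 1) is 2F1: upper {-8, -4}, lower {-\frac{8}{5}}, prefactor \frac{1}{11}. Verdict: this is Vandermonde's identity (I2) (terminating 2F1 at x = 1 with n = 4, b = -8, c = -\frac{8}{5}). Value: \frac{6956}{11}.

Key observation: x = 1 and the product of the first k integers (C = 1/11) is k!.
Consecutive-term ratio: r(k) = 1 * (k-8) (k-4) / [(k-\frac{8}{5}) (k+1)] - poly over poly, x = 1 from leading terms; C = \frac{1}{11} at k = 0.


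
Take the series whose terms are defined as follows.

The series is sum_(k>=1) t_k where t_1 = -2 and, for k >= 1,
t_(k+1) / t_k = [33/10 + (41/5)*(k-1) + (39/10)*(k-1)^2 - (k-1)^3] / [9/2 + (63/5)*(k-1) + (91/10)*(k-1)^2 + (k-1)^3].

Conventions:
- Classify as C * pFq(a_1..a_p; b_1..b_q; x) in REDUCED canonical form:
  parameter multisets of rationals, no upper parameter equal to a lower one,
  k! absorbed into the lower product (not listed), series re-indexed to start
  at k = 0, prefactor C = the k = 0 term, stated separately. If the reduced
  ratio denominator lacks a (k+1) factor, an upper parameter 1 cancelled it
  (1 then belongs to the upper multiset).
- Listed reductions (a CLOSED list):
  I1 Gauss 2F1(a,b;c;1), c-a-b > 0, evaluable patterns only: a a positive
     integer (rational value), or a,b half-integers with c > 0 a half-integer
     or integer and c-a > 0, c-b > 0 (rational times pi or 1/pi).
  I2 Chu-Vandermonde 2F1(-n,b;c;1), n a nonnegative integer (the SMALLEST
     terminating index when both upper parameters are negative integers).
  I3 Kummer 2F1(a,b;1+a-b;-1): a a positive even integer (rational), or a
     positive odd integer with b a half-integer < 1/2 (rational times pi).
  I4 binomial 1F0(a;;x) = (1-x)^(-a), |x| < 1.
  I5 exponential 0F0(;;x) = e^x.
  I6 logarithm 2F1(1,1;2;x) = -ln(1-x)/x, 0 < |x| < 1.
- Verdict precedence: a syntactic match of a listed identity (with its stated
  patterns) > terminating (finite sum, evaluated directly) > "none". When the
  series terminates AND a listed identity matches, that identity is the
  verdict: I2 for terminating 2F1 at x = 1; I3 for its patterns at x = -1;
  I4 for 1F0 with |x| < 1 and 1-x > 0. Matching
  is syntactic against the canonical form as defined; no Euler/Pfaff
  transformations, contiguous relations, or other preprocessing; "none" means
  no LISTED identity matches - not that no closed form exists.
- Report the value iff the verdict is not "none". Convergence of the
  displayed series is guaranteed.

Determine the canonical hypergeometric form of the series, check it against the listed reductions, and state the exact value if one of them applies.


x = -1 here; the reduced form reads 2F1, upper {-11/2, 1}, lower {15/2}, C = -2. Verdict at x = -1: Kummer's theorem (I3) matches (x = -1; c = 15/2 equals 1+a-b for upper {-11/2, 1}: listed pattern). Value: (-3003/2048) * pi.

First insight: t_0 = -2 here, and factor the ratio over Q (prefactor -2): negated roots = parameters.
Term ratio: r(k) = (-1) * (k-11/2) (k+1) / [(k+15/2) (k+1)] - poly over poly, x = (-1) from leading terms; C = -2 at k = 0.


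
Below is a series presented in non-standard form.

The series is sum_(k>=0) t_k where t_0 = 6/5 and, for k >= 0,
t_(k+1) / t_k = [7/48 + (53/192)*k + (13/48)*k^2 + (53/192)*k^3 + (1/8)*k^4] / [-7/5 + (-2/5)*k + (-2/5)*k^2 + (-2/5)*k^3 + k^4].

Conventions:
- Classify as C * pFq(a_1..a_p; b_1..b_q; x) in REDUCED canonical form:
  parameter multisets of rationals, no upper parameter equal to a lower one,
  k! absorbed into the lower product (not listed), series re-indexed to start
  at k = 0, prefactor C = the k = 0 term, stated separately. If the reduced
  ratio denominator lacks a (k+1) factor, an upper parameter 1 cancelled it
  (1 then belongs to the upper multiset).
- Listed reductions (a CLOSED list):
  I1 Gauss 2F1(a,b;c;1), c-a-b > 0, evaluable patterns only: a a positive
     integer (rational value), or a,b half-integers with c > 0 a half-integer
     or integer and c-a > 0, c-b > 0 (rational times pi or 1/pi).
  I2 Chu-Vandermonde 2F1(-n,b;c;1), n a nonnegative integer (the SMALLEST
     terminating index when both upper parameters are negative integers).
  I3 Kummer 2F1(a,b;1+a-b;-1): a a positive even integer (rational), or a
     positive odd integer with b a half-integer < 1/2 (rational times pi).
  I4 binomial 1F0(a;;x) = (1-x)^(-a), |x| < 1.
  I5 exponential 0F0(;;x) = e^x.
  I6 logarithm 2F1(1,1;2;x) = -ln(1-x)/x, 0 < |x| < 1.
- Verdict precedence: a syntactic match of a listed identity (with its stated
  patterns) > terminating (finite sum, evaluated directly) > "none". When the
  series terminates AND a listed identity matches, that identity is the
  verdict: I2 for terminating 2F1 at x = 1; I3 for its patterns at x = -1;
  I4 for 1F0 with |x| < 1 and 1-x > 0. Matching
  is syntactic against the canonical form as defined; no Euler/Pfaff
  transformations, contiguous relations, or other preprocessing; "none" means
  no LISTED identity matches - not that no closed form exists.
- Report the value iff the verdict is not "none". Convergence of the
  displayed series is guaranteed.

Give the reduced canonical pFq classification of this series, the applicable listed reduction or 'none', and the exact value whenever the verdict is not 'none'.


The series (x = 1/8) is 2F1: upper {7/8, 4/3}, lower {-7/5}, prefactor 6/5. Verdict: none. No listed pattern accepts 2F1(7/8, 4/3; -7/5; 1/8).

Key observation: x = (1/8) and the ratio is unreduced: k^2 + 1 divides both sides (prefactor 6/5).
Consecutive-term ratio: r(k) = (1/8) * (k+7/8) (k+4/3) / [(k-7/5) (k+1)] ; factor over Q: parameters, x = (1/8), and C = 6/5.


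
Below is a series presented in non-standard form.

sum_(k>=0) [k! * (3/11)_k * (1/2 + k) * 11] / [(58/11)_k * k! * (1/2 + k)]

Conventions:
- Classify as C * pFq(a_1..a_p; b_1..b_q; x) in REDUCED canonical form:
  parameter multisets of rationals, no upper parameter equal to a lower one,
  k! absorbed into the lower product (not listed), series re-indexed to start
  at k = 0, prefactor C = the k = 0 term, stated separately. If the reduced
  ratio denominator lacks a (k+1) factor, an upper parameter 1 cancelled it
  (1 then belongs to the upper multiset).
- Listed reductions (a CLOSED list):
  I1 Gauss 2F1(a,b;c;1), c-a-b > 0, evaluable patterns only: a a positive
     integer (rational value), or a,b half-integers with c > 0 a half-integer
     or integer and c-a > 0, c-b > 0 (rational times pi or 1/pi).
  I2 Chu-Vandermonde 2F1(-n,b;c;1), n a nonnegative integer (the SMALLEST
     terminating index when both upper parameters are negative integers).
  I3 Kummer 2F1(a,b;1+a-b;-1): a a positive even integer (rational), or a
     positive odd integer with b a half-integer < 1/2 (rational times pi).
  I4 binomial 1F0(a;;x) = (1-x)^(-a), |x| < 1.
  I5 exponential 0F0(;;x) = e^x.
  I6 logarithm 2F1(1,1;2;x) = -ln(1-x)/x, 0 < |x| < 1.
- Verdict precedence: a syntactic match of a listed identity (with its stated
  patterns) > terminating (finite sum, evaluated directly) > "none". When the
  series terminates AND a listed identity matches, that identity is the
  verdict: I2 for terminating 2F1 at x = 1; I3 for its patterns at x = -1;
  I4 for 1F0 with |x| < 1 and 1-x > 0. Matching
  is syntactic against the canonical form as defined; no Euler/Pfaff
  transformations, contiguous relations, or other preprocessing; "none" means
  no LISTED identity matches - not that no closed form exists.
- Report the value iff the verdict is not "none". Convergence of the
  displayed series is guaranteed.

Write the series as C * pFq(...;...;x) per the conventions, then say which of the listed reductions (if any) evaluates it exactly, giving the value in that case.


Structural cue: with t_0 = 11, the factorial ratio (prefactor 11) (k+a-1)!/(a-1)! is a rising factorial (a)_k.
Adjacent-term ratio: r(k) = 1 * (k+3/11) (k+1) / [(k+58/11) (k+1)] - poly over poly, x = 1 from leading terms; C = 11 at k = 0.

Reduced: x = 1, 2F1, upper = {3/11, 1}, lower = {58/11}, C = 11. Verdict: Gauss's theorem (I1) applies (x = 1: the Gamma ratio telescopes since c-a-b = 4 > 0 and a = 1 in Z>0). Exact value: 47/4.


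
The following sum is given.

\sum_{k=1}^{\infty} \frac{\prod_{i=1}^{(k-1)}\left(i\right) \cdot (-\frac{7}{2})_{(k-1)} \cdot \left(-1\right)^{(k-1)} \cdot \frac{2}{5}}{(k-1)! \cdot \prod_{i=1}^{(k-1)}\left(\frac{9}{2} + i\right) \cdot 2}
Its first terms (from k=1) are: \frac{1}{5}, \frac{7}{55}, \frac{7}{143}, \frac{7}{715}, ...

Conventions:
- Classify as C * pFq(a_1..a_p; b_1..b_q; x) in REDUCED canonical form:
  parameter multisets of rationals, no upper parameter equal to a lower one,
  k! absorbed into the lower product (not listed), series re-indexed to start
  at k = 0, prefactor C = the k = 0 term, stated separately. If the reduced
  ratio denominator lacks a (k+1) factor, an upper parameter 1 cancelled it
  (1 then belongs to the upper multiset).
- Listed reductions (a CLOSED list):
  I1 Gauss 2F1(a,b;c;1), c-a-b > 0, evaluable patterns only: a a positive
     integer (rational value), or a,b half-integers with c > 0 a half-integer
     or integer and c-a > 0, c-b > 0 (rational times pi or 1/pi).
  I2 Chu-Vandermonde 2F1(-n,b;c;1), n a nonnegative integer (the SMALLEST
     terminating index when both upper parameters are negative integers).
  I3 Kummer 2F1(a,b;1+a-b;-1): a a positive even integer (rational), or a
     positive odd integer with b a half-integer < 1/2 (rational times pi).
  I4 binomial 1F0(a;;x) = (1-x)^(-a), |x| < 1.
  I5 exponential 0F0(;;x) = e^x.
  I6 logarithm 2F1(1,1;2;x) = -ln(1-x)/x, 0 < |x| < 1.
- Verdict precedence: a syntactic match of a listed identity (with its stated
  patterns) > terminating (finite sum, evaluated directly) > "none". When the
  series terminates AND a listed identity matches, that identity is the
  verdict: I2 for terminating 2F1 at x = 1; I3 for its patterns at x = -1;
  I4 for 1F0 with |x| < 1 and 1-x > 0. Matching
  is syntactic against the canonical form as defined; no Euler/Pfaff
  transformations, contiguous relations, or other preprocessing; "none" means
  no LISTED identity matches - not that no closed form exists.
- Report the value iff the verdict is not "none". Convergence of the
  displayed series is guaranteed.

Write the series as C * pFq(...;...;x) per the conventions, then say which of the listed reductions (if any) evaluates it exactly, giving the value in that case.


This is \frac{1}{5} * 2F1(-\frac{7}{2}, 1; \frac{11}{2}; -1) in reduced canonical form. Verdict: the Kummer evaluation I3 matches (x = -1; c = \frac{11}{2} equals 1+a-b for upper {-\frac{7}{2}, 1}: listed pattern). Value: \frac{63}{512} \cdot \pi.

First insight: t_0 = \frac{1}{5} here, and the running product (C = 1/5) telescopes to a rising factorial.
Consecutive-term ratio: r(k) = -1 * (k-\frac{7}{2}) (k+1) / [(k+\frac{11}{2}) (k+1)] - rational in k, leading ratio -1; with t_0 = \frac{1}{5}, classification follows.


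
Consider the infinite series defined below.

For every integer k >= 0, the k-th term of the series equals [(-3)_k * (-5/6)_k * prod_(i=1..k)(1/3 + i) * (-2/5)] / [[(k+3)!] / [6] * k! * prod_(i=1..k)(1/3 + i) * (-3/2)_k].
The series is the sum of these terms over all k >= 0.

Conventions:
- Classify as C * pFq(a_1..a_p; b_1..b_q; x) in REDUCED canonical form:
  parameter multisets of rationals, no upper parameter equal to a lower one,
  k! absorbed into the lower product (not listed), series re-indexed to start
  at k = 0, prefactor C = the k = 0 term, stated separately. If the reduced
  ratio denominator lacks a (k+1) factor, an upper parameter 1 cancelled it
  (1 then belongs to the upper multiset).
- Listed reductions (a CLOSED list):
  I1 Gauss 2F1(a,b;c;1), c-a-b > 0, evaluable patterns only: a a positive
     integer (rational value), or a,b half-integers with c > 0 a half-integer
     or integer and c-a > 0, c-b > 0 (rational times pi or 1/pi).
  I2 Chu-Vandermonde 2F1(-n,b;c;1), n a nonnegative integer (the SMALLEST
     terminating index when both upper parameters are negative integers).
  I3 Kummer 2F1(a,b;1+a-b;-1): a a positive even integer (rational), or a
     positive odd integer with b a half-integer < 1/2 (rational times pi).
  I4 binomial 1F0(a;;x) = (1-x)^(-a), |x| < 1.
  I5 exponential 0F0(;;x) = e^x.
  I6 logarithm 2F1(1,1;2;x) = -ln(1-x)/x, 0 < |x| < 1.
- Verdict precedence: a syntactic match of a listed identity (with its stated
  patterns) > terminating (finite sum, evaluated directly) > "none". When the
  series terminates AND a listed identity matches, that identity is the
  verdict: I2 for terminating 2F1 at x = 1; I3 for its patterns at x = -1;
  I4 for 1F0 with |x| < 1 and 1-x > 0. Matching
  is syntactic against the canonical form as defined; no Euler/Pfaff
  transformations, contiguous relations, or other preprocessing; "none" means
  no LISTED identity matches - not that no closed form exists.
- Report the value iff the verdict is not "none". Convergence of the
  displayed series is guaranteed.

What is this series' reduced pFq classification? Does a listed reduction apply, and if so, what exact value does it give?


x = 1 here; the reduced form reads 2F2, upper {-3, -5/6}, lower {-3/2, 4}, C = -2/5. Verdict: terminating - upper -3 stops the sum at k = 3; the 4 terms are added exactly. Its exact value is -1087/4860.

Structural cue: with t_0 = -2/5, the denominator's factorial ratio (C = -2/5) is a lower Pochhammer.
Consecutive-term ratio: r(k) = 1 * (k-3) (k-5/6) / [(k-3/2) (k+4) (k+1)] - rational; roots negated = parameters, x = 1, C = -2/5.


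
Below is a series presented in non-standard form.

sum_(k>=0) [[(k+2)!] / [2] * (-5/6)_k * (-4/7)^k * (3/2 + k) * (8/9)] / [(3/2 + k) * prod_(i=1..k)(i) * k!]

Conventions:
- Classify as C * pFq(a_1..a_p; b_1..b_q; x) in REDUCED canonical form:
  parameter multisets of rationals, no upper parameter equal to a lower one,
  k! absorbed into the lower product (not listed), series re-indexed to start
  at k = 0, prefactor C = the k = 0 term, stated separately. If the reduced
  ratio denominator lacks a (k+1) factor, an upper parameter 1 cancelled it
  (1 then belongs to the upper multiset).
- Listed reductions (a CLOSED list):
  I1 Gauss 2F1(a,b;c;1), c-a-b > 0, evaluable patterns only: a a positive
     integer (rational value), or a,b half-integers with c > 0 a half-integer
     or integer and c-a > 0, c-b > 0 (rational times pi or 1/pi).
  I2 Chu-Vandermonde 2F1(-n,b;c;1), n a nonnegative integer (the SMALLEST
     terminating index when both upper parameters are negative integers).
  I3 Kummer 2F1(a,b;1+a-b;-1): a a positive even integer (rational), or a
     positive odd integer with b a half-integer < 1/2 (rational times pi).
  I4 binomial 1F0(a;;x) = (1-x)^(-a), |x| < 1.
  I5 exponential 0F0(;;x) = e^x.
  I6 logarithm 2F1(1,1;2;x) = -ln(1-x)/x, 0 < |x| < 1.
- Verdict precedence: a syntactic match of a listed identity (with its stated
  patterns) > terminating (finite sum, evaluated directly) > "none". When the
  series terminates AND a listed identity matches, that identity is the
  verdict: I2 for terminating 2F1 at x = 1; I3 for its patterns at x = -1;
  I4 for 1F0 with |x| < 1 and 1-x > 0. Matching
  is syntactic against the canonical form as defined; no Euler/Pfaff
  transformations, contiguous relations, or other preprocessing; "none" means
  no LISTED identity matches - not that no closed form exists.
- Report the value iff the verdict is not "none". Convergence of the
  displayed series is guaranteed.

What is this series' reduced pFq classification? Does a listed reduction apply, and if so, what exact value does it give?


First insight: t_0 = 8/9 here, and the factorial ratio (C = 8/9, x = -4/7) (k+a-1)!/(a-1)! is a rising factorial (a)_k.
Term ratio: r(k) = (-4/7) * (k-5/6) (k+3) / [(k+1) (k+1)] - poly over poly, x = (-4/7) from leading terms; C = 8/9 at k = 0.

This is 8/9 * 2F1(-5/6, 3; 1; -4/7) in reduced canonical form. Verdict: none here - no I1-I6 shape fits x = -4/7 with lower {1}.


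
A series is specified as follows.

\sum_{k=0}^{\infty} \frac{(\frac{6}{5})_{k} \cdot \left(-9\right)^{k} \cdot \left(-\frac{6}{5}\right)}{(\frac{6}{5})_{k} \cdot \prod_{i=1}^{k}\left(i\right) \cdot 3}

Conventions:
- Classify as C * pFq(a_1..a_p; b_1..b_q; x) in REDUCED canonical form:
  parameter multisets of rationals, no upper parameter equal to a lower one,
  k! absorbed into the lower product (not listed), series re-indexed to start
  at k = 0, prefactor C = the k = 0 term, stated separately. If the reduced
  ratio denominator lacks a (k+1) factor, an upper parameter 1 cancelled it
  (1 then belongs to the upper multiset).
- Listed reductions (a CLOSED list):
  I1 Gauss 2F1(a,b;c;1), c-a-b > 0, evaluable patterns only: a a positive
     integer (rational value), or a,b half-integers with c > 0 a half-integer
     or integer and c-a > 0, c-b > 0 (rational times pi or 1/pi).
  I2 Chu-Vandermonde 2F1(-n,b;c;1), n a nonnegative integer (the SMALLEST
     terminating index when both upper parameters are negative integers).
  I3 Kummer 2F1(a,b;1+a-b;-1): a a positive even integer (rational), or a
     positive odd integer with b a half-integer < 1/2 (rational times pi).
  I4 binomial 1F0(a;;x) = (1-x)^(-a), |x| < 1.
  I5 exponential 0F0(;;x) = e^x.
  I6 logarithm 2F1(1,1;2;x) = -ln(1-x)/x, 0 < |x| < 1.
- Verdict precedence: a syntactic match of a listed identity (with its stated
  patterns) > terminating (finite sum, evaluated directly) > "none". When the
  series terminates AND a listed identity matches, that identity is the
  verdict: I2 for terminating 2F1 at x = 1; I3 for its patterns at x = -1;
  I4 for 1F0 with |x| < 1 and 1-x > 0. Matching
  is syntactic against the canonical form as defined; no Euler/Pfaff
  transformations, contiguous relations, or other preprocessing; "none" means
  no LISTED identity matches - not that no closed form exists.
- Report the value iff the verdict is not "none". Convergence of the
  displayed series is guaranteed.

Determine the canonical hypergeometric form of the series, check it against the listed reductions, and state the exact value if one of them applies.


Reduced: x = -9, 0F0, upper = {-}, lower = {-}, C = -\frac{2}{5}. Verdict (x = -9): the I5 exponential reduction applies (the 0F0 exponential series at x = -9). Hence: \left(-\frac{2}{5}\right) \cdot e^{-9}.

Structural cue: from the first term -\frac{2}{5}: the constant factors (C = -2/5) combine into one prefactor.
Term ratio: r(k) = -9 * 1 / [(k+1)] - poly over poly, x = -9 from leading terms; C = -\frac{2}{5} at k = 0.


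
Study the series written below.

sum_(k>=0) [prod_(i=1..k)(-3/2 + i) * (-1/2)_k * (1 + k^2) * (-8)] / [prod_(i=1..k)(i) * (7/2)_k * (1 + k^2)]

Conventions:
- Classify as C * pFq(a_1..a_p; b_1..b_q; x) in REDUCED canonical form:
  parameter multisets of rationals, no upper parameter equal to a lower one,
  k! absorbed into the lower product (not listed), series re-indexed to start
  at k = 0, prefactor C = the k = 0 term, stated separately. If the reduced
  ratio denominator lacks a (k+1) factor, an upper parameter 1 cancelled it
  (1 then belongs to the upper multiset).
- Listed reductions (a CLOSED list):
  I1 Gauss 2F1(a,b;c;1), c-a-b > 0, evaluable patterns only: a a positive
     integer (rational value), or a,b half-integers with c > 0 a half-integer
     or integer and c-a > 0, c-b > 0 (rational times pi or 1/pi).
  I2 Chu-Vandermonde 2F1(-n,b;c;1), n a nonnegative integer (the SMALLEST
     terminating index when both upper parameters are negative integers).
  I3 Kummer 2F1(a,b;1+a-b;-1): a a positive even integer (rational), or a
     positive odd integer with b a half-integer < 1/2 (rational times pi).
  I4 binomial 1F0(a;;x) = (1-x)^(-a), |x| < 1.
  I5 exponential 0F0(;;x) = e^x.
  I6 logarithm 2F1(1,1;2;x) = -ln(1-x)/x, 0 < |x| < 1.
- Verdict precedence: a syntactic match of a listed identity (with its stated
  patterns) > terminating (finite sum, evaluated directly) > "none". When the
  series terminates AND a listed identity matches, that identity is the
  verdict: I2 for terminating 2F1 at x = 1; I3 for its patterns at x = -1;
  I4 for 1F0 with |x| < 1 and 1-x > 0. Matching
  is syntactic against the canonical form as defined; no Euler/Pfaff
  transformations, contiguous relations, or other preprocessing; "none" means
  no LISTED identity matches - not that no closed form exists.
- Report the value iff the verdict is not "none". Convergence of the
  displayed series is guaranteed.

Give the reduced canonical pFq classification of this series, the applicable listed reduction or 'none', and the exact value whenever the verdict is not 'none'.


The series (x = 1) is 2F1: upper {-1/2, -1/2}, lower {7/2}, prefactor -8. Verdict: Gauss (I1, half-integer pattern) applies (x = 1; upper {-1/2, -1/2} half-integers, c = 7/2 in the evaluable pattern). Hence: (-175/64) * pi.

The tell: t_0 being -8, striking the common factor k^2 + 1 reduces the term (C = -8).
Ratio: r(k) = 1 * (k-1/2) (k-1/2) / [(k+7/2) (k+1)] - rational in k. x = 1; t_0 = -8; negate the roots.


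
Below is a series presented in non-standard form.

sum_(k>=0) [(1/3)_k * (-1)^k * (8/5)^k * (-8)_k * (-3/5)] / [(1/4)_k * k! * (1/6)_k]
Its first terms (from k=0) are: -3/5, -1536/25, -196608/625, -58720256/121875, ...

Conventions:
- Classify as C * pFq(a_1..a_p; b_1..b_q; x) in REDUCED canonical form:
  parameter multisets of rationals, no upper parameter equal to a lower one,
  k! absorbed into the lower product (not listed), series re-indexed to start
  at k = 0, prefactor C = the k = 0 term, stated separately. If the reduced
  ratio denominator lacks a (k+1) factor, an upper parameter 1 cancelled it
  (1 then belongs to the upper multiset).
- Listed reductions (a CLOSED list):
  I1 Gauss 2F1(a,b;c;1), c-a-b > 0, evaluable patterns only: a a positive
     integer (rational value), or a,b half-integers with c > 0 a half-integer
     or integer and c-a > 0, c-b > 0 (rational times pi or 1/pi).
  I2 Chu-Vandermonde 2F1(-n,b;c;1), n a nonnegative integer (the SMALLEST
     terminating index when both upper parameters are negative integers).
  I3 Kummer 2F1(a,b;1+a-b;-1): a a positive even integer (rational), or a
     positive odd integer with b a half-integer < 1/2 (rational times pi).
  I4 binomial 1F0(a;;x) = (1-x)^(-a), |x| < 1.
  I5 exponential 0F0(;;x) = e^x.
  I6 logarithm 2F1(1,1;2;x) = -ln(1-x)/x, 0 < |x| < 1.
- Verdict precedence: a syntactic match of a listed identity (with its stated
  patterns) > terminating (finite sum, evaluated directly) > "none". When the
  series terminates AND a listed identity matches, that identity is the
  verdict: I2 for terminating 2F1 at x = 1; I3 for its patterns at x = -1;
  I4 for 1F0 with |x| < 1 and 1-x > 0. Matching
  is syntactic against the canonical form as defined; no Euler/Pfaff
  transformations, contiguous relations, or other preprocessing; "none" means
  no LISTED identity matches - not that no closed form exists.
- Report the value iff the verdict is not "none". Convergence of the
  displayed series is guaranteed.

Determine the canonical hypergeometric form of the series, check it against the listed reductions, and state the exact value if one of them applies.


This is -3/5 * 2F2(-8, 1/3; 1/6, 1/4; -8/5) in reduced canonical form. Verdict: terminating (-8 upstairs). 9 nonzero terms in all; added directly. Exact value: -7714719883975573221441307/6004401214757080078125.

Key observation: with t_0 = -3/5, the (-1)^k factor (prefactor -3/5) folds into the argument's sign.
Term ratio: r(k) = (-8/5) * (k-8) (k+1/3) / [(k+1/6) (k+1/4) (k+1)] - rational; roots negated = parameters, x = (-8/5), C = -3/5.


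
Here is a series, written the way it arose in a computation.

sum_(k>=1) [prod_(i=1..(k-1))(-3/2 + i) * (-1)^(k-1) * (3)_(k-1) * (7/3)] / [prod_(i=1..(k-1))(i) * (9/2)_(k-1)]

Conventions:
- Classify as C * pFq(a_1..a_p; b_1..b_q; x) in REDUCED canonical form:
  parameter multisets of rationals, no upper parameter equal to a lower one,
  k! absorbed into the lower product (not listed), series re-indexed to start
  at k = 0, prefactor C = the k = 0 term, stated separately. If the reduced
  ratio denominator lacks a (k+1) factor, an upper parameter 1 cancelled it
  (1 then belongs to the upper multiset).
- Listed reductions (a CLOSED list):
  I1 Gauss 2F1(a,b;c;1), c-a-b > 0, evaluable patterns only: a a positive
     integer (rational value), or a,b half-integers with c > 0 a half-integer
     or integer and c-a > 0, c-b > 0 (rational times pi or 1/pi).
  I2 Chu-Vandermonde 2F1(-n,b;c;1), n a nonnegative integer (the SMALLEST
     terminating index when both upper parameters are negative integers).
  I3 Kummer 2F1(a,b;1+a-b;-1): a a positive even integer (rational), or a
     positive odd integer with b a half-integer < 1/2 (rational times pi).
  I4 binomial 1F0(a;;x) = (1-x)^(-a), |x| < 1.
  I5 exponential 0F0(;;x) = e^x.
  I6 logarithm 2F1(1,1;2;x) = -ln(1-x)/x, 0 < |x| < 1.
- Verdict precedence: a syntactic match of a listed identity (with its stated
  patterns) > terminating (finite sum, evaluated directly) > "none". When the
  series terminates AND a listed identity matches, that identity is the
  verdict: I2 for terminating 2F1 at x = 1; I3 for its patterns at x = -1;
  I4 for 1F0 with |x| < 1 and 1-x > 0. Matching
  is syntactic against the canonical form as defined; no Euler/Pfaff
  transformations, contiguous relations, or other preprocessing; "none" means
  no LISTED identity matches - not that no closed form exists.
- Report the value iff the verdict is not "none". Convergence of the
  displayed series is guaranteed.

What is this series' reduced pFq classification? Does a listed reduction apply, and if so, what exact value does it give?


x = -1 here; the reduced form reads 2F1, upper {-1/2, 3}, lower {9/2}, C = 7/3. Verdict (x = -1): Kummer (I3) applies (x = -1; c = 9/2 equals 1+a-b for upper {-1/2, 3}: listed pattern). Exact value: (245/256) * pi.

The tell: t_0 = 7/3 here, and the running product (C = 7/3) telescopes to a rising factorial.
Term ratio: r(k) = (-1) * (k-1/2) (k+3) / [(k+9/2) (k+1)] - rational in k, leading ratio (-1); with t_0 = 7/3, classification follows.


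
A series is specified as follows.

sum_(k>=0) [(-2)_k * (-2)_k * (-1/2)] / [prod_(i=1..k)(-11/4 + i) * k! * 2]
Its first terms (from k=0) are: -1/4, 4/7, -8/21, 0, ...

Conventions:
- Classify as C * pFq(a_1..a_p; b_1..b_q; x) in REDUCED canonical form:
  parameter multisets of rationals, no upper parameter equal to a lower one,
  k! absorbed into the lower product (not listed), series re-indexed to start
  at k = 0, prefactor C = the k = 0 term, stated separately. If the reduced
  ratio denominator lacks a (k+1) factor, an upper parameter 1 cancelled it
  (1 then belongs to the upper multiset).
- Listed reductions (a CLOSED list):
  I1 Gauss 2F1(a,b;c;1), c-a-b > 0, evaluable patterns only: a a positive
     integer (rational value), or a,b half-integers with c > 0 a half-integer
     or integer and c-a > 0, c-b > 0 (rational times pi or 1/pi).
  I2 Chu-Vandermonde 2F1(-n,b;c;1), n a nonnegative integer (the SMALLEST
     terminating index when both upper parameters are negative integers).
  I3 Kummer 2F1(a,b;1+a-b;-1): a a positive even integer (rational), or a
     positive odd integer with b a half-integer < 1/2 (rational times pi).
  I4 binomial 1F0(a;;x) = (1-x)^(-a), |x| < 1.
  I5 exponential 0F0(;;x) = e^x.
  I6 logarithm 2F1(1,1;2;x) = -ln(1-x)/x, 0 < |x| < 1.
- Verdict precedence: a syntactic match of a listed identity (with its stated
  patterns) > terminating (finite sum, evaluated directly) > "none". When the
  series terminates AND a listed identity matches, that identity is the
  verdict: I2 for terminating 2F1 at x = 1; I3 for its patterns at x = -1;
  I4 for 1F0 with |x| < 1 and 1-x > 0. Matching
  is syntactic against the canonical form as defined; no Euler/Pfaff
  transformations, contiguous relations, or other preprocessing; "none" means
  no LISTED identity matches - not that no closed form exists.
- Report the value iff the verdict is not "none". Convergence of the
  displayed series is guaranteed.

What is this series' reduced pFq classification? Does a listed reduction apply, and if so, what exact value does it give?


Classification (C = -1/4): 2F1 with upper {-2, -2}, lower {-7/4}, argument x = 1. Verdict: Vandermonde's identity (I2) applies (terminating 2F1 at x = 1 with n = 2, b = -2, c = -7/4). Hence: -5/84.

Key step: x = 1 and the lower running product (prefactor -1/4) is a rising factorial.
Step ratio: r(k) = 1 * (k-2) (k-2) / [(k-7/4) (k+1)] ; factor over Q: parameters, x = 1, and C = -1/4.


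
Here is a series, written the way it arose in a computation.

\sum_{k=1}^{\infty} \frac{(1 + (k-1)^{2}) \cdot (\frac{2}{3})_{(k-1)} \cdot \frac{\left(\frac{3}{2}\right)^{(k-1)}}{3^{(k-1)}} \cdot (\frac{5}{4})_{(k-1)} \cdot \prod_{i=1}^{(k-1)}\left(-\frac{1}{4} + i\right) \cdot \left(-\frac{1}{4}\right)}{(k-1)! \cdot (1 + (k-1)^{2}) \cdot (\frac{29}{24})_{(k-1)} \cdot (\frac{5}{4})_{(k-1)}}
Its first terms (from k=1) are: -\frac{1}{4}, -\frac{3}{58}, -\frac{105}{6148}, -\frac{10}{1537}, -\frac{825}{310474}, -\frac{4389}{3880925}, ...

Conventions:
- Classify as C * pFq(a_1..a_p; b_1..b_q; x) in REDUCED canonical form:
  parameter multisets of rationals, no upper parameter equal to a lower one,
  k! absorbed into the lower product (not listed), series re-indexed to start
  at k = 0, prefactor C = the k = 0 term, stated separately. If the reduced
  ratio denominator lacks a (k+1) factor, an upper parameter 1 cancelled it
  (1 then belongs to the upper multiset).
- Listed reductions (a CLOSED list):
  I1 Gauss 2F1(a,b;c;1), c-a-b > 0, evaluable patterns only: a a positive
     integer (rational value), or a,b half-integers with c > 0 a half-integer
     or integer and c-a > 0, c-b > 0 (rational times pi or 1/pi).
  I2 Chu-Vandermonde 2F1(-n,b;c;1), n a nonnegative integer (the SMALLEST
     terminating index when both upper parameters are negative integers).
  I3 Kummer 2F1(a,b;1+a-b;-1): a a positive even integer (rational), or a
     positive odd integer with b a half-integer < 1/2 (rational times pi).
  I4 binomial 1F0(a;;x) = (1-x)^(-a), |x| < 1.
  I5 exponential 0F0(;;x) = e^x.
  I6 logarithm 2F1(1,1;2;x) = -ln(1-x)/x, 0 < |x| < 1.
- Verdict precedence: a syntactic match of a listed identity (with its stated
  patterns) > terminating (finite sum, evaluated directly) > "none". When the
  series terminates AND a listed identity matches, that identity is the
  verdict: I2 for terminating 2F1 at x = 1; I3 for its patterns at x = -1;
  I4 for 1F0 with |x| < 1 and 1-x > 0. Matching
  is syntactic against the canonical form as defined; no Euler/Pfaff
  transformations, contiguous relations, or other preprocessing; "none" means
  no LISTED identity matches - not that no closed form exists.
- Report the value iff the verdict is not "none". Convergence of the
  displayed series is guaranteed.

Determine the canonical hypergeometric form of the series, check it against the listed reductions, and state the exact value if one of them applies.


With C = -\frac{1}{4}: the canonical form is 2F1(\frac{2}{3}, \frac{3}{4}; \frac{29}{24}; \frac{1}{2}). Verdict: none. A 2F1 with upper {\frac{2}{3}, \frac{3}{4}} fits none of I1-I6 at x = \frac{1}{2}; the sum runs forever.

First insight: from the first term -\frac{1}{4}: striking the common factor k^2 + 1 reduces the term (C = -1/4, x = 1/2).
Ratio: r(k) = \frac{1}{2} * (k+\frac{2}{3}) (k+\frac{3}{4}) / [(k+\frac{29}{24}) (k+1)] - rational in k, leading ratio \frac{1}{2}; with t_0 = -\frac{1}{4}, classification follows.


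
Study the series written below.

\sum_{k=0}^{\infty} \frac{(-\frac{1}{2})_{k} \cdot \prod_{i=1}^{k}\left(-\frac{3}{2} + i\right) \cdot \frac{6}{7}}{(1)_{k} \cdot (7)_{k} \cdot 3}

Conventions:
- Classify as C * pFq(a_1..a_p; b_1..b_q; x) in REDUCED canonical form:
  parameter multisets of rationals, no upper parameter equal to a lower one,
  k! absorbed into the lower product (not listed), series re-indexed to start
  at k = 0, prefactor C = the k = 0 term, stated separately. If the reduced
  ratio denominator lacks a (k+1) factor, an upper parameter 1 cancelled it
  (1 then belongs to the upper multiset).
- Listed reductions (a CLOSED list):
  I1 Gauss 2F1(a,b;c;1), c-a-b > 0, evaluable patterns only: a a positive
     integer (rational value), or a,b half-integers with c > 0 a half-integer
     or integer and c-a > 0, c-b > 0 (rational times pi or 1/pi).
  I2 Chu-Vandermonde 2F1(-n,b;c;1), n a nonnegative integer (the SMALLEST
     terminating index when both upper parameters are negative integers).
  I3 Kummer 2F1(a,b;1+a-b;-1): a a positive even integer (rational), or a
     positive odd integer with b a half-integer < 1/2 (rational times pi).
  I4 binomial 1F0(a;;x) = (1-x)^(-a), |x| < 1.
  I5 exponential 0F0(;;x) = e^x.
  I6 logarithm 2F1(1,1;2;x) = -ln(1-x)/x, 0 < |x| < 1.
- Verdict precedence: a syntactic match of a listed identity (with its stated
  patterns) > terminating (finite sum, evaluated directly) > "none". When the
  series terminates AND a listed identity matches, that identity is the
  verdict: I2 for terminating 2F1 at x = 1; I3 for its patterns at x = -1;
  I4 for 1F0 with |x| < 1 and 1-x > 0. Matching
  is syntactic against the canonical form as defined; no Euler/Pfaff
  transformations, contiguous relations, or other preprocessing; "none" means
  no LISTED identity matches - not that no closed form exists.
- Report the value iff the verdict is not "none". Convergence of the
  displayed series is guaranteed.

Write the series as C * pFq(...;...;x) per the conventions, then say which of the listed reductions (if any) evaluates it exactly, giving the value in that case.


With C = \frac{2}{7}: the canonical form is 2F1(-\frac{1}{2}, -\frac{1}{2}; 7; 1). Verdict: Gauss's theorem I1 (half-integer case) fires (x = 1; upper {-\frac{1}{2}, -\frac{1}{2}} half-integers, c = 7 in the evaluable pattern). Exact value: \frac{8388608}{9018009} / \pi.

The tell: with t_0 = \frac{2}{7}, the running product (prefactor 2/7) telescopes to a rising factorial.
Consecutive-term ratio: r(k) = 1 * (k-\frac{1}{2}) (k-\frac{1}{2}) / [(k+7) (k+1)] - rational; roots negated = parameters, x = 1, C = \frac{2}{7}.
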